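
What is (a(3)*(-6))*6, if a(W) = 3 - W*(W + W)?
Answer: 540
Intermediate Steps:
a(W) = 3 - 2*W² (a(W) = 3 - W*2*W = 3 - 2*W²)
(a(3)*(-6))*6 = ((3 - 2*3²)*(-6))*6 = ((3 - 2*9)*(-6))*6 = ((3 - 18)*(-6))*6 = -15*(-6)*6 = 90*6 = 540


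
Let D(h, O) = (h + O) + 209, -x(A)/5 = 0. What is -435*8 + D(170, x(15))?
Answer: -3101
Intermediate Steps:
x(A) = 0 (x(A) = -5*0 = 0)
D(h, O) = 209 + O + h (D(h, O) = (O + h) + 209 = 209 + O + h)
-435*8 + D(170, x(15)) = -435*8 + (209 + 0 + 170) = -3480 + 379 = -3101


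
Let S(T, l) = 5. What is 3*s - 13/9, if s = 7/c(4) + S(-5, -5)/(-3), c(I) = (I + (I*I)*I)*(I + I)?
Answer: -31363/4896 ≈ -6.4058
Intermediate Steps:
c(I) = 2*I*(I + I**3) (c(I) = (I + I**2*I)*(2*I) = (I + I**3)*(2*I) = 2*I*(I + I**3))
s = -2699/1632 (s = 7/((2*4**2*(1 + 4**2))) + 5/(-3) = 7/((2*16*(1 + 16))) + 5*(-1/3) = 7/((2*16*17)) - 5/3 = 7/544 - 5/3 = -2699/1632 ≈ -1.6538)
3*s - 13/9 = 3*(-2699/1632) - 13/9 = -2699/544 - 13*1/9 = -2699/544 - 13/9 = -31363/4896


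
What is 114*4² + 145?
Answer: 1969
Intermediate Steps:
114*4² + 145 = 114*16 + 145 = 1824 + 145 = 1969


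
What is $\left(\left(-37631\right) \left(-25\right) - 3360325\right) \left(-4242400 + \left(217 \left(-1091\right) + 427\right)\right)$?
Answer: $10836486976000$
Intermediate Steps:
$\left(\left(-37631\right) \left(-25\right) - 3360325\right) \left(-4242400 + \left(217 \left(-1091\right) + 427\right)\right) = \left(940775 - 3360325\right) \left(-4242400 + \left(-236747 + 427\right)\right) = - 2419550 \left(-4242400 - 236320\right) = \left(-2419550\right) \left(-4478720\right) = 10836486976000$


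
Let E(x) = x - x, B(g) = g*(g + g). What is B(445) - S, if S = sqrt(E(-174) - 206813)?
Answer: 396050 - I*sqrt(206813) ≈ 3.9605e+5 - 454.77*I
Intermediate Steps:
B(g) = 2*g**2 (B(g) = g*(2*g) = 2*g**2)
E(x) = 0
S = I*sqrt(206813) (S = sqrt(0 - 206813) = sqrt(-206813) = I*sqrt(206813) ≈ 454.77*I)
B(445) - S = 2*445**2 - I*sqrt(206813) = 2*198025 - I*sqrt(206813) = 396050 - I*sqrt(206813)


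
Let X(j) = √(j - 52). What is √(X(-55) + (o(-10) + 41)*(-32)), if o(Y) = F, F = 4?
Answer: √(-1440 + I*√107) ≈ 0.1363 + 37.948*I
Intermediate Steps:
o(Y) = 4
X(j) = √(-52 + j)
√(X(-55) + (o(-10) + 41)*(-32)) = √(√(-52 - 55) + (4 + 41)*(-32)) = √(√(-107) + 45*(-32)) = √(I*√107 - 1440) = √(-1440 + I*√107)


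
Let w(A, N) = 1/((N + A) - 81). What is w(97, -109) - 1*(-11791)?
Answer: 1096562/93 ≈ 11791.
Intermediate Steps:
w(A, N) = 1/(-81 + A + N) (w(A, N) = 1/((A + N) - 81) = 1/(-81 + A + N))
w(97, -109) - 1*(-11791) = 1/(-81 + 97 - 109) - 1*(-11791) = 1/(-93) + 11791 = -1/93 + 11791 = 1096562/93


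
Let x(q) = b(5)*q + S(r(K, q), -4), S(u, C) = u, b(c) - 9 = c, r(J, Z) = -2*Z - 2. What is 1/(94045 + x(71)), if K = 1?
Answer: 1/94895 ≈ 1.0538e-5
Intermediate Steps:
r(J, Z) = -2 - 2*Z
b(c) = 9 + c
x(q) = -2 + 12*q (x(q) = (9 + 5)*q + (-2 - 2*q) = 14*q + (-2 - 2*q) = -2 + 12*q)
1/(94045 + x(71)) = 1/(94045 + (-2 + 12*71)) = 1/(94045 + (-2 + 852)) = 1/(94045 + 850) = 1/94895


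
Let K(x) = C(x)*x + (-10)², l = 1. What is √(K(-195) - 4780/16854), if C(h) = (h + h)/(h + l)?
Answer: I*√69527642055/15423 ≈ 17.097*I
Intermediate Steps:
C(h) = 2*h/(1 + h) (C(h) = (h + h)/(h + 1) = (2*h)/(1 + h) = 2*h/(1 + h))
K(x) = 100 + 2*x²/(1 + x) (K(x) = (2*x/(1 + x))*x + (-10)² = 2*x²/(1 + x) + 100 = 100 + 2*x²/(1 + x))
√(K(-195) - 4780/16854) = √(2*(50 + (-195)² + 50*(-195))/(1 - 195) - 4780/16854) = √(2*(50 + 38025 - 9750)/(-194) - 4780*1/16854) = √(2*(-1/194)*28325 - 2390/8427) = √(-28325/97 - 2390/8427) = √(-238926605/817419) = I*√69527642055/15423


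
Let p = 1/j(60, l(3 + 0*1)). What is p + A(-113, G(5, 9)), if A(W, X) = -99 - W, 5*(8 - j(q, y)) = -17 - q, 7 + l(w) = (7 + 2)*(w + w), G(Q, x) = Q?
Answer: 1643/117 ≈ 14.043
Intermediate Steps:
l(w) = -7 + 18*w (l(w) = -7 + (7 + 2)*(w + w) = -7 + 9*(2*w) = -7 + 18*w)
j(q, y) = 57/5 + q/5 (j(q, y) = 8 - (-17 - q)/5 = 8 + (17/5 + q/5) = 57/5 + q/5)
p = 5/117 (p = 1/(57/5 + (1/5)*60) = 1/(57/5 + 12) = 1/(117/5) = 5/117 ≈ 0.042735)
p + A(-113, G(5, 9)) = 5/117 + (-99 - 1*(-113)) = 5/117 + (-99 + 113) = 5/117 + 14 = 1643/117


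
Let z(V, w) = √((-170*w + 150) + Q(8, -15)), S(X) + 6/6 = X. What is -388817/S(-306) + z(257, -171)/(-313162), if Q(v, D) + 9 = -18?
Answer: 388817/307 - √29193/313162 ≈ 1266.5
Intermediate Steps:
Q(v, D) = -27 (Q(v, D) = -9 - 18 = -27)
S(X) = -1 + X
z(V, w) = √(123 - 170*w) (z(V, w) = √((-170*w + 150) - 27) = √((150 - 170*w) - 27) = √(123 - 170*w))
-388817/S(-306) + z(257, -171)/(-313162) = -388817/(-1 - 306) + √(123 - 170*(-171))/(-313162) = -388817/(-307) + √(123 + 29070)*(-1/313162) = -388817*(-1/307) + √29193*(-1/313162) = 388817/307 - √29193/313162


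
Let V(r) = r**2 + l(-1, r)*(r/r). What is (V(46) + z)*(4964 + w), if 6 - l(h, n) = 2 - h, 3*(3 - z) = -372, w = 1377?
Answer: 14241886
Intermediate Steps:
z = 127 (z = 3 - 1/3*(-372) = 3 + 124 = 127)
l(h, n) = 4 + h (l(h, n) = 6 - (2 - h) = 6 + (-2 + h) = 4 + h)
V(r) = 3 + r**2 (V(r) = r**2 + (4 - 1)*(r/r) = r**2 + 3*1 = r**2 + 3 = 3 + r**2)
(V(46) + z)*(4964 + w) = ((3 + 46**2) + 127)*(4964 + 1377) = ((3 + 2116) + 127)*6341 = (2119 + 127)*6341 = 2246*6341 = 14241886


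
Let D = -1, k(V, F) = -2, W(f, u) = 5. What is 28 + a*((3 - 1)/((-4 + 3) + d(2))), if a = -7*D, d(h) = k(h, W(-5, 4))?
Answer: 70/3 ≈ 23.333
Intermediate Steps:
d(h) = -2
a = 7 (a = -7*(-1) = 7)
28 + a*((3 - 1)/((-4 + 3) + d(2))) = 28 + 7*((3 - 1)/((-4 + 3) - 2)) = 28 + 7*(2/(-1 - 2)) = 28 + 7*(2/(-3)) = 28 + 7*(2*(-⅓)) = 28 + 7*(-⅔) = 28 - 14/3 = 70/3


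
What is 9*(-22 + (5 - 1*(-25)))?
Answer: 72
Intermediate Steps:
9*(-22 + (5 - 1*(-25))) = 9*(-22 + (5 + 25)) = 9*(-22 + 30) = 9*8 = 72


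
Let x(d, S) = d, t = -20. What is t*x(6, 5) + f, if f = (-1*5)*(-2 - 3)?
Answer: -95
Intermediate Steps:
f = 25 (f = -5*(-5) = 25)
t*x(6, 5) + f = -20*6 + 25 = -120 + 25 = -95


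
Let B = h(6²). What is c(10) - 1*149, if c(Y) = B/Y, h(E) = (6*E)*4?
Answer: -313/5 ≈ -62.600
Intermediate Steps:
h(E) = 24*E
B = 864 (B = 24*6² = 24*36 = 864)
c(Y) = 864/Y
c(10) - 1*149 = 864/10 - 1*149 = 864*(⅒) - 149 = 432/5 - 149 = -313/5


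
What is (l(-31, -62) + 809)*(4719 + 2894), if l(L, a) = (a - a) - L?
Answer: 6394920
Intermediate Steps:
l(L, a) = -L (l(L, a) = 0 - L = -L)
(l(-31, -62) + 809)*(4719 + 2894) = (-1*(-31) + 809)*(4719 + 2894) = (31 + 809)*7613 = 840*7613 = 6394920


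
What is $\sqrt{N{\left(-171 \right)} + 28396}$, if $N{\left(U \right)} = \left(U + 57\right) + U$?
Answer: $\sqrt{28111} \approx 167.66$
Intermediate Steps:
$N{\left(U \right)} = 57 + 2 U$ ($N{\left(U \right)} = \left(57 + U\right) + U = 57 + 2 U$)
$\sqrt{N{\left(-171 \right)} + 28396} = \sqrt{\left(57 + 2 \left(-171\right)\right) + 28396} = \sqrt{\left(57 - 342\right) + 28396} = \sqrt{-285 + 28396} = \sqrt{28111}$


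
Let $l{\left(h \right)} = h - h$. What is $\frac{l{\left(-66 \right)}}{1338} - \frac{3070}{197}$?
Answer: $- \frac{3070}{197} \approx -15.584$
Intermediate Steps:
$l{\left(h \right)} = 0$
$\frac{l{\left(-66 \right)}}{1338} - \frac{3070}{197} = \frac{0}{1338} - \frac{3070}{197} = 0 \cdot \frac{1}{1338} - \frac{3070}{197} = 0 - \frac{3070}{197} = - \frac{3070}{197}$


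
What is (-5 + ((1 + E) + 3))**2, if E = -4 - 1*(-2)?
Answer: 9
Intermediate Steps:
E = -2 (E = -4 + 2 = -2)
(-5 + ((1 + E) + 3))**2 = (-5 + ((1 - 2) + 3))**2 = (-5 + (-1 + 3))**2 = (-5 + 2)**2 = (-3)**2 = 9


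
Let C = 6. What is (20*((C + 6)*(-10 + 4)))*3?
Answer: -4320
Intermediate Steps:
(20*((C + 6)*(-10 + 4)))*3 = (20*((6 + 6)*(-10 + 4)))*3 = (20*(12*(-6)))*3 = (20*(-72))*3 = -1440*3 = -4320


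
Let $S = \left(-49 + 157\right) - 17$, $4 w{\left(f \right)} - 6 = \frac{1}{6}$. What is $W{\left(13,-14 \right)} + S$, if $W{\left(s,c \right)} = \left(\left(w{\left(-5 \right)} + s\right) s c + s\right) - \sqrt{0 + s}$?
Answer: $- \frac{30511}{12} - \sqrt{13} \approx -2546.2$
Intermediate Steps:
$w{\left(f \right)} = \frac{37}{24}$ ($w{\left(f \right)} = \frac{3}{2} + \frac{1}{4 \cdot 6} = \frac{3}{2} + \frac{1}{4} \cdot \frac{1}{6} = \frac{3}{2} + \frac{1}{24} = \frac{37}{24}$)
$W{\left(s,c \right)} = s - \sqrt{s} + c s \left(\frac{37}{24} + s\right)$ ($W{\left(s,c \right)} = \left(\left(\frac{37}{24} + s\right) s c + s\right) - \sqrt{0 + s} = \left(s \left(\frac{37}{24} + s\right) c + s\right) - \sqrt{s} = \left(c s \left(\frac{37}{24} + s\right) + s\right) - \sqrt{s} = \left(s + c s \left(\frac{37}{24} + s\right)\right) - \sqrt{s} = s - \sqrt{s} + c s \left(\frac{37}{24} + s\right)$)
$S = 91$ ($S = 108 - 17 = 91$)
$W{\left(13,-14 \right)} + S = \left(13 - \sqrt{13} - 14 \cdot 13^{2} + \frac{37}{24} \left(-14\right) 13\right) + 91 = \left(13 - \sqrt{13} - 2366 - \frac{3367}{12}\right) + 91 = \left(- \frac{31603}{12} - \sqrt{13}\right) + 91 = - \frac{30511}{12} - \sqrt{13}$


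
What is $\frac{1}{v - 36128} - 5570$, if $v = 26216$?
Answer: $- \frac{55209841}{9912} \approx -5570.0$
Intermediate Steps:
$\frac{1}{v - 36128} - 5570 = \frac{1}{26216 - 36128} - 5570 = \frac{1}{-9912} - 5570 = - \frac{1}{9912} - 5570 = - \frac{55209841}{9912}$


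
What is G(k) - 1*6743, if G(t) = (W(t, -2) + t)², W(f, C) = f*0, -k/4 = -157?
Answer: 387641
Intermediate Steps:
k = 628 (k = -4*(-157) = 628)
W(f, C) = 0
G(t) = t² (G(t) = (0 + t)² = t²)
G(k) - 1*6743 = 628² - 1*6743 = 394384 - 6743 = 387641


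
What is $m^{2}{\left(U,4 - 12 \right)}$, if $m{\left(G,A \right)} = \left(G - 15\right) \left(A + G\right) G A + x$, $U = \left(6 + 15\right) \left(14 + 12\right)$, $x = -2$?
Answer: $1557108424096348036$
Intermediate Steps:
$U = 546$ ($U = 21 \cdot 26 = 546$)
$m{\left(G,A \right)} = -2 + A G \left(-15 + G\right) \left(A + G\right)$ ($m{\left(G,A \right)} = \left(G - 15\right) \left(A + G\right) G A - 2 = \left(-15 + G\right) \left(A + G\right) G A - 2 = G \left(-15 + G\right) \left(A + G\right) A - 2 = A G \left(-15 + G\right) \left(A + G\right) - 2 = -2 + A G \left(-15 + G\right) \left(A + G\right)$)
$m^{2}{\left(U,4 - 12 \right)} = \left(-2 + \left(4 - 12\right) 546^{3} + \left(4 - 12\right)^{2} \cdot 546^{2} - 15 \left(4 - 12\right) 546^{2} - 8190 \left(4 - 12\right)^{2}\right)^{2} = \left(-2 + \left(4 - 12\right) 162771336 + \left(4 - 12\right)^{2} \cdot 298116 - 15 \left(4 - 12\right) 298116 - 8190 \left(4 - 12\right)^{2}\right)^{2} = \left(-2 - 1302170688 + \left(-8\right)^{2} \cdot 298116 - \left(-120\right) 298116 - 8190 \left(-8\right)^{2}\right)^{2} = \left(-2 - 1302170688 + 64 \cdot 298116 + 35773920 - 8190 \cdot 64\right)^{2} = \left(-2 - 1302170688 + 19079424 + 35773920 - 524160\right)^{2} = \left(-1247841506\right)^{2} = 1557108424096348036$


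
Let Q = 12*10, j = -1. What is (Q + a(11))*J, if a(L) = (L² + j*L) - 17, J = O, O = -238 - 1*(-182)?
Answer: -11928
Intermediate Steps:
O = -56 (O = -238 + 182 = -56)
J = -56
Q = 120
a(L) = -17 + L² - L (a(L) = (L² - L) - 17 = -17 + L² - L)
(Q + a(11))*J = (120 + (-17 + 11² - 1*11))*(-56) = (120 + (-17 + 121 - 11))*(-56) = (120 + 93)*(-56) = 213*(-56) = -11928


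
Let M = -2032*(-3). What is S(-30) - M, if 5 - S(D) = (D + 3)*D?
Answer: -6901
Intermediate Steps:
S(D) = 5 - D*(3 + D) (S(D) = 5 - (D + 3)*D = 5 - (3 + D)*D = 5 - D*(3 + D))
M = 6096
S(-30) - M = (5 - 1*(-30)² - 3*(-30)) - 1*6096 = (5 - 1*900 + 90) - 6096 = (5 - 900 + 90) - 6096 = -805 - 6096 = -6901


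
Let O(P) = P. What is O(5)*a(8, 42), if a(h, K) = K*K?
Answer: 8820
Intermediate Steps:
a(h, K) = K²
O(5)*a(8, 42) = 5*42² = 5*1764 = 8820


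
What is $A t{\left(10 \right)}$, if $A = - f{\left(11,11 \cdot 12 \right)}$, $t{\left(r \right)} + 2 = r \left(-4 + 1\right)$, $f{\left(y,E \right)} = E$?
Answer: $4224$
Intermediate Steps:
$t{\left(r \right)} = -2 - 3 r$ ($t{\left(r \right)} = -2 + r \left(-4 + 1\right) = -2 + r \left(-3\right) = -2 - 3 r$)
$A = -132$ ($A = - 11 \cdot 12 = \left(-1\right) 132 = -132$)
$A t{\left(10 \right)} = - 132 \left(-2 - 30\right) = \left(-132\right) \left(-32\right) = 4224$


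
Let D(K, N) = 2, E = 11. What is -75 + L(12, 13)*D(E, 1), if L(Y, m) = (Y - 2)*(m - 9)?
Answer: 5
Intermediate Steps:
L(Y, m) = (-9 + m)*(-2 + Y) (L(Y, m) = (-2 + Y)*(-9 + m) = (-9 + m)*(-2 + Y))
-75 + L(12, 13)*D(E, 1) = -75 + (18 - 9*12 - 2*13 + 12*13)*2 = -75 + (18 - 108 - 26 + 156)*2 = -75 + 40*2 = -75 + 80 = 5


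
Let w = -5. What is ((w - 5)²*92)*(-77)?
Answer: -708400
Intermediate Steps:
((w - 5)²*92)*(-77) = ((-5 - 5)²*92)*(-77) = ((-10)²*92)*(-77) = (100*92)*(-77) = 9200*(-77) = -708400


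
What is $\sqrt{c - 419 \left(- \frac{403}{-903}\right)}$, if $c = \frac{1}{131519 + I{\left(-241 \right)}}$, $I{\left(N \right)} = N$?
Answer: $\frac{i \sqrt{1094456601206862}}{2419266} \approx 13.675 i$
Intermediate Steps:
$c = \frac{1}{131278}$ ($c = \frac{1}{131519 - 241} = \frac{1}{131278} \approx 7.6174 \cdot 10^{-6}$)
$\sqrt{c - 419 \left(- \frac{403}{-903}\right)} = \sqrt{\frac{1}{131278} - 419 \left(- \frac{403}{-903}\right)} = \sqrt{\frac{1}{131278} - 419 \left(\left(-403\right) \left(- \frac{1}{903}\right)\right)} = \sqrt{\frac{1}{131278} - \frac{168857}{903}} = \sqrt{- \frac{452392007}{2419266}} = \frac{i \sqrt{1094456601206862}}{2419266}$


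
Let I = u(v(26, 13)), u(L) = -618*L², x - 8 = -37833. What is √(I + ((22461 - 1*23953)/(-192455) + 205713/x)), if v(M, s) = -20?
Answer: I*√20960143934905503414949/291184415 ≈ 497.2*I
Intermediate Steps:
x = -37825 (x = 8 - 37833 = -37825)
I = -247200 (I = -618*(-20)² = -618*400 = -247200)
√(I + ((22461 - 1*23953)/(-192455) + 205713/x)) = √(-247200 + ((22461 - 1*23953)/(-192455) + 205713/(-37825))) = √(-247200 + ((22461 - 23953)*(-1/192455) + 205713*(-1/37825))) = √(-247200 + (-1492*(-1/192455) - 205713/37825)) = √(-247200 + (1492/192455 - 205713/37825)) = √(-247200 - 7906812103/1455922075) = √(-359911843752103/1455922075) = I*√20960143934905503414949/291184415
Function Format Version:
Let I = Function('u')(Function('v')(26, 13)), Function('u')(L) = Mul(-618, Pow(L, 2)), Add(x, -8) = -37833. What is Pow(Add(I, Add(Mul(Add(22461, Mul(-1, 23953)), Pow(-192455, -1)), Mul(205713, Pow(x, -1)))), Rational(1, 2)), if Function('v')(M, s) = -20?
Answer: Mul(Rational(1, 291184415), I, Pow(20960143934905503414949, Rational(1, 2))) ≈ Mul(497.20, I)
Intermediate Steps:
x = -37825 (x = Add(8, -37833) = -37825)
I = -247200 (I = Mul(-618, Pow(-20, 2)) = Mul(-618, 400) = -247200)
Pow(Add(I, Add(Mul(Add(22461, Mul(-1, 23953)), Pow(-192455, -1)), Mul(205713, Pow(x, -1)))), Rational(1, 2)) = Pow(Add(-247200, Add(Mul(Add(22461, Mul(-1, 23953)), Pow(-192455, -1)), Mul(205713, Pow(-37825, -1)))), Rational(1, 2)) = Pow(Add(-247200, Add(Mul(Add(22461, -23953), Rational(-1, 192455)), Mul(205713, Rational(-1, 37825)))), Rational(1, 2)) = Pow(Add(-247200, Add(Mul(-1492, Rational(-1, 192455)), Rational(-205713, 37825))), Rational(1, 2)) = Pow(Add(-247200, Add(Rational(1492, 192455), Rational(-205713, 37825))), Rational(1, 2)) = Pow(Add(-247200, Rational(-7906812103, 1455922075)), Rational(1, 2)) = Pow(Rational(-359911843752103, 1455922075), Rational(1, 2)) = Mul(Rational(1, 291184415), I, Pow(20960143934905503414949, Rational(1, 2)))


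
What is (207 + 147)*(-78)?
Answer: -27612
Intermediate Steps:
(207 + 147)*(-78) = 354*(-78) = -27612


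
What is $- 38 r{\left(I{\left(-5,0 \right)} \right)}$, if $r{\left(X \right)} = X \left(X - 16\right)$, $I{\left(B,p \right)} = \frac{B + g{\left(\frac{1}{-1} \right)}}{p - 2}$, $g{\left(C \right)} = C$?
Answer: $1482$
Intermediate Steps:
$I{\left(B,p \right)} = \frac{-1 + B}{-2 + p}$ ($I{\left(B,p \right)} = \frac{B + \frac{1}{-1}}{p - 2} = \frac{B - 1}{-2 + p} = \frac{-1 + B}{-2 + p}$)
$r{\left(X \right)} = X \left(-16 + X\right)$
$- 38 r{\left(I{\left(-5,0 \right)} \right)} = - 38 \frac{-1 - 5}{-2 + 0} \left(-16 + \frac{-1 - 5}{-2 + 0}\right) = - 38 \frac{1}{-2} \left(-6\right) \left(-16 + \frac{1}{-2} \left(-6\right)\right) = - 38 \left(- \frac{1}{2}\right) \left(-6\right) \left(-16 - -3\right) = - 38 \cdot 3 \left(-16 + 3\right) = - 38 \cdot 3 \left(-13\right) = \left(-38\right) \left(-39\right) = 1482$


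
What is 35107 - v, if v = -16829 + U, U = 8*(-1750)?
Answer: 65936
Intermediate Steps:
U = -14000
v = -30829 (v = -16829 - 14000 = -30829)
35107 - v = 35107 - 1*(-30829) = 35107 + 30829 = 65936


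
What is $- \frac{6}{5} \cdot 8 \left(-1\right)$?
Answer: $\frac{48}{5} \approx 9.6$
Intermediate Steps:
$- \frac{6}{5} \cdot 8 \left(-1\right) = \left(-6\right) \frac{1}{5} \cdot 8 \left(-1\right) = \left(- \frac{6}{5}\right) 8 \left(-1\right) = \left(- \frac{48}{5}\right) \left(-1\right) = \frac{48}{5}$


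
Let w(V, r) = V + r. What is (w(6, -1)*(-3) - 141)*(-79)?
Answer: 12324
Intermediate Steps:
(w(6, -1)*(-3) - 141)*(-79) = ((6 - 1)*(-3) - 141)*(-79) = (5*(-3) - 141)*(-79) = (-15 - 141)*(-79) = -156*(-79) = 12324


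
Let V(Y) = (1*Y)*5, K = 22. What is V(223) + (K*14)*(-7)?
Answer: -1041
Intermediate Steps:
V(Y) = 5*Y (V(Y) = Y*5 = 5*Y)
V(223) + (K*14)*(-7) = 5*223 + (22*14)*(-7) = 1115 + 308*(-7) = 1115 - 2156 = -1041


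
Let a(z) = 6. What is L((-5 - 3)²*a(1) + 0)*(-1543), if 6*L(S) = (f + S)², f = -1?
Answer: -226341127/6 ≈ -3.7724e+7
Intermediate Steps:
L(S) = (-1 + S)²/6
L((-5 - 3)²*a(1) + 0)*(-1543) = ((-1 + ((-5 - 3)²*6 + 0))²/6)*(-1543) = ((-1 + ((-8)²*6 + 0))²/6)*(-1543) = ((-1 + (64*6 + 0))²/6)*(-1543) = ((-1 + (384 + 0))²/6)*(-1543) = ((-1 + 384)²/6)*(-1543) = ((⅙)*383²)*(-1543) = ((⅙)*146689)*(-1543) = (146689/6)*(-1543) = -226341127/6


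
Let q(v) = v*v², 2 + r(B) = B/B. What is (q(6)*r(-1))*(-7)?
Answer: 1512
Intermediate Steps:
r(B) = -1 (r(B) = -2 + B/B = -2 + 1 = -1)
q(v) = v³
(q(6)*r(-1))*(-7) = (6³*(-1))*(-7) = (216*(-1))*(-7) = -216*(-7) = 1512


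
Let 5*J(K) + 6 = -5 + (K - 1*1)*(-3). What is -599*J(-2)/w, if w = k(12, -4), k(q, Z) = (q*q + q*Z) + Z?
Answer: 599/230 ≈ 2.6043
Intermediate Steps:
k(q, Z) = Z + q² + Z*q (k(q, Z) = (q² + Z*q) + Z = Z + q² + Z*q)
w = 92 (w = -4 + 12² - 4*12 = -4 + 144 - 48 = 92)
J(K) = -8/5 - 3*K/5 (J(K) = -6/5 + (-5 + (K - 1*1)*(-3))/5 = -6/5 + (-5 + (K - 1)*(-3))/5 = -6/5 + (-5 + (-1 + K)*(-3))/5 = -6/5 + (-5 + (3 - 3*K))/5 = -6/5 + (-2 - 3*K)/5 = -6/5 + (-⅖ - 3*K/5) = -8/5 - 3*K/5)
-599*J(-2)/w = -599*(-8/5 - ⅗*(-2))/92 = -599*(-8/5 + 6/5)/92 = -(-1198)/(5*92) = -599*(-1/230) = 599/230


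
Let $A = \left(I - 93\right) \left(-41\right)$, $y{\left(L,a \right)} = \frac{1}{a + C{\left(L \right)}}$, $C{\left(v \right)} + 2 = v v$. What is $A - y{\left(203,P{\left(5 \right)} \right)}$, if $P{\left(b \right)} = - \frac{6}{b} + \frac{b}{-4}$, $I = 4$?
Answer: $\frac{3007108039}{824091} \approx 3649.0$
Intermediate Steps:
$P{\left(b \right)} = - \frac{6}{b} - \frac{b}{4}$ ($P{\left(b \right)} = - \frac{6}{b} + b \left(- \frac{1}{4}\right) = - \frac{6}{b} - \frac{b}{4}$)
$C{\left(v \right)} = -2 + v^{2}$ ($C{\left(v \right)} = -2 + v v = -2 + v^{2}$)
$y{\left(L,a \right)} = \frac{1}{-2 + a + L^{2}}$ ($y{\left(L,a \right)} = \frac{1}{a + \left(-2 + L^{2}\right)} = \frac{1}{-2 + a + L^{2}}$)
$A = 3649$ ($A = \left(4 - 93\right) \left(-41\right) = \left(-89\right) \left(-41\right) = 3649$)
$A - y{\left(203,P{\left(5 \right)} \right)} = 3649 - \frac{1}{-2 - \left(\frac{5}{4} + \frac{6}{5}\right) + 203^{2}} = 3649 - \frac{1}{-2 - \frac{49}{20} + 41209} = 3649 - \frac{1}{\frac{824091}{20}} = 3649 - \frac{20}{824091} = \frac{3007108039}{824091}$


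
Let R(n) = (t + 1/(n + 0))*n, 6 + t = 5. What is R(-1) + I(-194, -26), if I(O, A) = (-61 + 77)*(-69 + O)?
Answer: -4206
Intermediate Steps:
t = -1 (t = -6 + 5 = -1)
I(O, A) = -1104 + 16*O (I(O, A) = 16*(-69 + O) = -1104 + 16*O)
R(n) = n*(-1 + 1/n) (R(n) = (-1 + 1/(n + 0))*n = (-1 + 1/n)*n = n*(-1 + 1/n))
R(-1) + I(-194, -26) = (1 - 1*(-1)) + (-1104 + 16*(-194)) = (1 + 1) + (-1104 - 3104) = 2 - 4208 = -4206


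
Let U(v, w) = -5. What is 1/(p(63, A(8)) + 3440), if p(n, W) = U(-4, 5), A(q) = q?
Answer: 1/3435 ≈ 0.00029112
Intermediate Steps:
p(n, W) = -5
1/(p(63, A(8)) + 3440) = 1/(-5 + 3440) = 1/3435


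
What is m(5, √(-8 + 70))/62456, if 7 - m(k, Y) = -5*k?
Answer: 4/7807 ≈ 0.00051236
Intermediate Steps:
m(k, Y) = 7 + 5*k (m(k, Y) = 7 - (-5)*k = 7 + 5*k)
m(5, √(-8 + 70))/62456 = (7 + 5*5)/62456 = (7 + 25)*(1/62456) = 32*(1/62456) = 4/7807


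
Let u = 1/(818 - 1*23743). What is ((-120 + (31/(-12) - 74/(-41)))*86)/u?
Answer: 58577707825/246 ≈ 2.3812e+8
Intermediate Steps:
u = -1/22925 (u = 1/(818 - 23743) = 1/(-22925) = -1/22925 ≈ -4.3620e-5)
((-120 + (31/(-12) - 74/(-41)))*86)/u = ((-120 + (31/(-12) - 74/(-41)))*86)/(-1/22925) = ((-120 + (31*(-1/12) - 74*(-1/41)))*86)*(-22925) = ((-120 + (-31/12 + 74/41))*86)*(-22925) = ((-120 - 383/492)*86)*(-22925) = -59423/492*86*(-22925) = -2555189/246*(-22925) = 58577707825/246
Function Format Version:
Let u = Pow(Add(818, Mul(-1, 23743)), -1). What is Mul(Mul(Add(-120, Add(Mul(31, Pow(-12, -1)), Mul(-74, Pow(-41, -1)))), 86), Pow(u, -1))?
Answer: Rational(58577707825, 246) ≈ 2.3812e+8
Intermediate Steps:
u = Rational(-1, 22925) (u = Pow(Add(818, -23743), -1) = Pow(-22925, -1) = Rational(-1, 22925) ≈ -4.3620e-5)
Mul(Mul(Add(-120, Add(Mul(31, Pow(-12, -1)), Mul(-74, Pow(-41, -1)))), 86), Pow(u, -1)) = Mul(Mul(Add(-120, Add(Mul(31, Pow(-12, -1)), Mul(-74, Pow(-41, -1)))), 86), Pow(Rational(-1, 22925), -1)) = Mul(Mul(Add(-120, Add(Mul(31, Rational(-1, 12)), Mul(-74, Rational(-1, 41)))), 86), -22925) = Mul(Mul(Add(-120, Add(Rational(-31, 12), Rational(74, 41))), 86), -22925) = Mul(Mul(Add(-120, Rational(-383, 492)), 86), -22925) = Mul(Mul(Rational(-59423, 492), 86), -22925) = Mul(Rational(-2555189, 246), -22925) = Rational(58577707825, 246)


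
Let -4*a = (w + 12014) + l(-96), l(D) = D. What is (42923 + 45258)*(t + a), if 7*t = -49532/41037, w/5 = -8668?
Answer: 56851891626055/82074 ≈ 6.9269e+8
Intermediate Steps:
w = -43340 (w = 5*(-8668) = -43340)
a = 15711/2 (a = -((-43340 + 12014) - 96)/4 = -(-31326 - 96)/4 = -¼*(-31422) = 15711/2 ≈ 7855.5)
t = -7076/41037 (t = (-49532/41037)/7 = (-49532*1/41037)/7 = (⅐)*(-49532/41037) = -7076/41037 ≈ -0.17243)
(42923 + 45258)*(t + a) = (42923 + 45258)*(-7076/41037 + 15711/2) = 88181*(644718155/82074) = 56851891626055/82074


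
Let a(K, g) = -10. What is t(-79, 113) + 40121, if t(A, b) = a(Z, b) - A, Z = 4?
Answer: 40190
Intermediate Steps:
t(A, b) = -10 - A
t(-79, 113) + 40121 = (-10 - 1*(-79)) + 40121 = (-10 + 79) + 40121 = 69 + 40121 = 40190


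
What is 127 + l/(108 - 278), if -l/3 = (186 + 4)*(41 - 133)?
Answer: -3085/17 ≈ -181.47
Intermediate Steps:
l = 52440 (l = -3*(186 + 4)*(41 - 133) = -570*(-92) = -3*(-17480) = 52440)
127 + l/(108 - 278) = 127 + 52440/(108 - 278) = 127 + 52440/(-170) = 127 + 52440*(-1/170) = 127 - 5244/17 = -3085/17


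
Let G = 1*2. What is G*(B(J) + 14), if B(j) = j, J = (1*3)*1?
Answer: 34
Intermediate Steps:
J = 3 (J = 3*1 = 3)
G = 2
G*(B(J) + 14) = 2*(3 + 14) = 2*17 = 34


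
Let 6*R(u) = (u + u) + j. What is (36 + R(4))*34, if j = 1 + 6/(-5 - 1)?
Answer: 3808/3 ≈ 1269.3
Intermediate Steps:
j = 0 (j = 1 + 6/(-6) = 1 - ⅙*6 = 1 - 1 = 0)
R(u) = u/3 (R(u) = ((u + u) + 0)/6 = (2*u + 0)/6 = (2*u)/6 = u/3)
(36 + R(4))*34 = (36 + (⅓)*4)*34 = (36 + 4/3)*34 = (112/3)*34 = 3808/3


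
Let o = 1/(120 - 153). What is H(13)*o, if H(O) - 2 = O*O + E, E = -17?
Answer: -14/3 ≈ -4.6667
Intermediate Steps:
H(O) = -15 + O**2 (H(O) = 2 + (O*O - 17) = 2 + (O**2 - 17) = 2 + (-17 + O**2) = -15 + O**2)
o = -1/33 (o = 1/(-33) = -1/33 ≈ -0.030303)
H(13)*o = (-15 + 13**2)*(-1/33) = (-15 + 169)*(-1/33) = 154*(-1/33) = -14/3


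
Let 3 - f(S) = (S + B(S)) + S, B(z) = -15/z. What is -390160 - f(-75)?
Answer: -1951564/5 ≈ -3.9031e+5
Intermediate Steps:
f(S) = 3 - 2*S + 15/S (f(S) = 3 - ((S - 15/S) + S) = 3 - (-15/S + 2*S) = 3 + (-2*S + 15/S) = 3 - 2*S + 15/S)
-390160 - f(-75) = -390160 - (3 - 2*(-75) + 15/(-75)) = -390160 - (3 + 150 + 15*(-1/75)) = -390160 - (3 + 150 - 1/5) = -390160 - 1*764/5 = -390160 - 764/5 = -1951564/5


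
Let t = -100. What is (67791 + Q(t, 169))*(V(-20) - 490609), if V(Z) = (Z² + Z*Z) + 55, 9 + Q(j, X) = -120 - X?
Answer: -33054966722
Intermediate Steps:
Q(j, X) = -129 - X (Q(j, X) = -9 + (-120 - X) = -129 - X)
V(Z) = 55 + 2*Z² (V(Z) = (Z² + Z²) + 55 = 2*Z² + 55 = 55 + 2*Z²)
(67791 + Q(t, 169))*(V(-20) - 490609) = (67791 + (-129 - 1*169))*((55 + 2*(-20)²) - 490609) = (67791 + (-129 - 169))*((55 + 2*400) - 490609) = (67791 - 298)*((55 + 800) - 490609) = 67493*(855 - 490609) = 67493*(-489754) = -33054966722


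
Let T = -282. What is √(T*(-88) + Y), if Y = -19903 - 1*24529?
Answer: 4*I*√1226 ≈ 140.06*I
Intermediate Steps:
Y = -44432 (Y = -19903 - 24529 = -44432)
√(T*(-88) + Y) = √(-282*(-88) - 44432) = √(24816 - 44432) = √(-19616) = 4*I*√1226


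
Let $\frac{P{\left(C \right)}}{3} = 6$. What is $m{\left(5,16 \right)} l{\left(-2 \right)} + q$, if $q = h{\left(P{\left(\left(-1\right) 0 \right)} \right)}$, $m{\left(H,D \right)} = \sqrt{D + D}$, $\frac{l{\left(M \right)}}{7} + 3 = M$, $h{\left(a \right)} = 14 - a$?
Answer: $-4 - 140 \sqrt{2} \approx -201.99$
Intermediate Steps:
$P{\left(C \right)} = 18$ ($P{\left(C \right)} = 3 \cdot 6 = 18$)
$l{\left(M \right)} = -21 + 7 M$
$m{\left(H,D \right)} = \sqrt{2} \sqrt{D}$ ($m{\left(H,D \right)} = \sqrt{2 D} = \sqrt{2} \sqrt{D}$)
$q = -4$ ($q = 14 - 18 = -4$)
$m{\left(5,16 \right)} l{\left(-2 \right)} + q = \sqrt{2} \sqrt{16} \left(-21 + 7 \left(-2\right)\right) - 4 = \sqrt{2} \cdot 4 \left(-21 - 14\right) - 4 = 4 \sqrt{2} \left(-35\right) - 4 = - 140 \sqrt{2} - 4 = -4 - 140 \sqrt{2}$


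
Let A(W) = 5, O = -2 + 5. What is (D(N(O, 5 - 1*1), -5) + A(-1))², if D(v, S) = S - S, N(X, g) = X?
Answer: 25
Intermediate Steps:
O = 3
D(v, S) = 0
(D(N(O, 5 - 1*1), -5) + A(-1))² = (0 + 5)² = 5² = 25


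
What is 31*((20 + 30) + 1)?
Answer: 1581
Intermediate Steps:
31*((20 + 30) + 1) = 31*(50 + 1) = 31*51 = 1581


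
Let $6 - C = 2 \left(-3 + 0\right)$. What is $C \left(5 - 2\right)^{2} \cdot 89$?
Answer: $9612$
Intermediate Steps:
$C = 12$ ($C = 6 - 2 \left(-3 + 0\right) = 6 - 2 \left(-3\right) = 6 - -6 = 6 + 6 = 12$)
$C \left(5 - 2\right)^{2} \cdot 89 = 12 \left(5 - 2\right)^{2} \cdot 89 = 12 \cdot 3^{2} \cdot 89 = 12 \cdot 9 \cdot 89 = 108 \cdot 89 = 9612$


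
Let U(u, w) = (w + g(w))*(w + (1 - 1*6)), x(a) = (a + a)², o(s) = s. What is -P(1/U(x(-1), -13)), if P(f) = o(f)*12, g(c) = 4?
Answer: -2/27 ≈ -0.074074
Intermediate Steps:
x(a) = 4*a² (x(a) = (2*a)² = 4*a²)
U(u, w) = (-5 + w)*(4 + w) (U(u, w) = (w + 4)*(w + (1 - 1*6)) = (4 + w)*(w + (1 - 6)) = (4 + w)*(w - 5) = (4 + w)*(-5 + w) = (-5 + w)*(4 + w))
P(f) = 12*f (P(f) = f*12 = 12*f)
-P(1/U(x(-1), -13)) = -12/(-20 + (-13)² - 1*(-13)) = -12/(-20 + 169 + 13) = -12/162 = -1*2/27 = -2/27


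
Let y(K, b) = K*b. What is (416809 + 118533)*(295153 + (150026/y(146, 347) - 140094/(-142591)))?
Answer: 570727463739176137020/3611972621 ≈ 1.5801e+11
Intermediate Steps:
(416809 + 118533)*(295153 + (150026/y(146, 347) - 140094/(-142591))) = (416809 + 118533)*(295153 + (150026/((146*347)) - 140094/(-142591))) = 535342*(295153 + (150026/50662 - 140094*(-1/142591))) = 535342*(295153 + (150026*(1/50662) + 140094/142591)) = 535342*(295153 + (75013/25331 + 140094/142591)) = 535342*(295153 + 14244899797/3611972621) = 535342*(1066098799905810/3611972621) = 570727463739176137020/3611972621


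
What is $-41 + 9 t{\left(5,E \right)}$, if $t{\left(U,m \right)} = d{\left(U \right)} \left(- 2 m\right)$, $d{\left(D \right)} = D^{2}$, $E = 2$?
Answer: $-941$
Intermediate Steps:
$t{\left(U,m \right)} = - 2 m U^{2}$ ($t{\left(U,m \right)} = U^{2} \left(- 2 m\right) = - 2 m U^{2}$)
$-41 + 9 t{\left(5,E \right)} = -41 + 9 \left(\left(-2\right) 2 \cdot 5^{2}\right) = -41 + 9 \left(\left(-2\right) 2 \cdot 25\right) = -41 + 9 \left(-100\right) = -41 - 900 = -941$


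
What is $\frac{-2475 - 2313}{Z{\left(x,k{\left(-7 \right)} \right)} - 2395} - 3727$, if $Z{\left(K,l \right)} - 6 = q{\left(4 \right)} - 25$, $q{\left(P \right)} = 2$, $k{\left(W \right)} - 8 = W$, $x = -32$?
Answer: $- \frac{249576}{67} \approx -3725.0$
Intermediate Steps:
$k{\left(W \right)} = 8 + W$
$Z{\left(K,l \right)} = -17$ ($Z{\left(K,l \right)} = 6 + \left(2 - 25\right) = 6 - 23 = -17$)
$\frac{-2475 - 2313}{Z{\left(x,k{\left(-7 \right)} \right)} - 2395} - 3727 = \frac{-2475 - 2313}{-17 - 2395} - 3727 = - \frac{4788}{-2412} - 3727 = \left(-4788\right) \left(- \frac{1}{2412}\right) - 3727 = \frac{133}{67} - 3727 = - \frac{249576}{67}$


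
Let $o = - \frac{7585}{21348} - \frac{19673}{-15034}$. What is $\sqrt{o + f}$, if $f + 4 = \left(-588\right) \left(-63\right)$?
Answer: $\frac{\sqrt{26496172522012453057}}{26745486} \approx 192.46$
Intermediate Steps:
$f = 37040$ ($f = -4 - -37044 = -4 + 37044 = 37040$)
$o = \frac{152973157}{160472916}$ ($o = \left(-7585\right) \frac{1}{21348} - - \frac{19673}{15034} = - \frac{7585}{21348} + \frac{19673}{15034} = \frac{152973157}{160472916} \approx 0.95326$)
$\sqrt{o + f} = \sqrt{\frac{152973157}{160472916} + 37040} = \sqrt{\frac{5944069781797}{160472916}} = \frac{\sqrt{26496172522012453057}}{26745486}$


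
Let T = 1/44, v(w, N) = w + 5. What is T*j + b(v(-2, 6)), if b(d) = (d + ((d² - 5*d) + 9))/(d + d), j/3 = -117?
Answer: -307/44 ≈ -6.9773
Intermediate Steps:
v(w, N) = 5 + w
j = -351 (j = 3*(-117) = -351)
b(d) = (9 + d² - 4*d)/(2*d) (b(d) = (d + (9 + d² - 5*d))/((2*d)) = (9 + d² - 4*d)*(1/(2*d)) = (9 + d² - 4*d)/(2*d))
T = 1/44 ≈ 0.022727
T*j + b(v(-2, 6)) = (1/44)*(-351) + (9 + (5 - 2)*(-4 + (5 - 2)))/(2*(5 - 2)) = -351/44 + (½)*(9 + 3*(-4 + 3))/3 = -351/44 + (½)*(⅓)*(9 + 3*(-1)) = -351/44 + (½)*(⅓)*(9 - 3) = -351/44 + (½)*(⅓)*6 = -351/44 + 1 = -307/44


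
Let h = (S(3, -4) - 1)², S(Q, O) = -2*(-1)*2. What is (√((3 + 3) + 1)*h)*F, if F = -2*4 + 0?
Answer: -72*√7 ≈ -190.49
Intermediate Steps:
S(Q, O) = 4 (S(Q, O) = 2*2 = 4)
F = -8 (F = -8 + 0 = -8)
h = 9 (h = (4 - 1)² = 3² = 9)
(√((3 + 3) + 1)*h)*F = (√((3 + 3) + 1)*9)*(-8) = (√(6 + 1)*9)*(-8) = (√7*9)*(-8) = (9*√7)*(-8) = -72*√7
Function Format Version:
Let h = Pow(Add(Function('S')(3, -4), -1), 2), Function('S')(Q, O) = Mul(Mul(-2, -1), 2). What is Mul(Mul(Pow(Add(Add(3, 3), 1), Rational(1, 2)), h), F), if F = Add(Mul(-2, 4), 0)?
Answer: Mul(-72, Pow(7, Rational(1, 2))) ≈ -190.49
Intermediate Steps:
Function('S')(Q, O) = 4 (Function('S')(Q, O) = Mul(2, 2) = 4)
F = -8 (F = Add(-8, 0) = -8)
h = 9 (h = Pow(Add(4, -1), 2) = Pow(3, 2) = 9)
Mul(Mul(Pow(Add(Add(3, 3), 1), Rational(1, 2)), h), F) = Mul(Mul(Pow(Add(Add(3, 3), 1), Rational(1, 2)), 9), -8) = Mul(Mul(Pow(Add(6, 1), Rational(1, 2)), 9), -8) = Mul(Mul(Pow(7, Rational(1, 2)), 9), -8) = Mul(Mul(9, Pow(7, Rational(1, 2))), -8) = Mul(-72, Pow(7, Rational(1, 2)))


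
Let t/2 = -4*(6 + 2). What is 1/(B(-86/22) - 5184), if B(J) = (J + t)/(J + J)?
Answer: -86/445077 ≈ -0.00019322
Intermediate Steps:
t = -64 (t = 2*(-4*(6 + 2)) = 2*(-4*8) = 2*(-32) = -64)
B(J) = (-64 + J)/(2*J) (B(J) = (J - 64)/(J + J) = (-64 + J)/((2*J)) = (-64 + J)*(1/(2*J)) = (-64 + J)/(2*J))
1/(B(-86/22) - 5184) = 1/((-64 - 86/22)/(2*((-86/22))) - 5184) = 1/((-64 - 86*1/22)/(2*((-86*1/22))) - 5184) = 1/((-64 - 43/11)/(2*(-43/11)) - 5184) = 1/((½)*(-11/43)*(-747/11) - 5184) = 1/(747/86 - 5184) = 1/(-445077/86) = -86/445077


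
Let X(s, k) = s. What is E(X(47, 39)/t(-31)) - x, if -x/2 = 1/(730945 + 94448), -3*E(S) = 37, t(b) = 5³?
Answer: -10179845/825393 ≈ -12.333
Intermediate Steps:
t(b) = 125
E(S) = -37/3 (E(S) = -⅓*37 = -37/3)
x = -2/825393 (x = -2/(730945 + 94448) = -2/825393 ≈ -2.4231e-6)
E(X(47, 39)/t(-31)) - x = -37/3 - 1*(-2/825393) = -37/3 + 2/825393 = -10179845/825393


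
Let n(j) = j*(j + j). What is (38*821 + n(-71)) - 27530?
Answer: 13750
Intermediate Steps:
n(j) = 2*j**2 (n(j) = j*(2*j) = 2*j**2)
(38*821 + n(-71)) - 27530 = (38*821 + 2*(-71)**2) - 27530 = (31198 + 2*5041) - 27530 = (31198 + 10082) - 27530 = 41280 - 27530 = 13750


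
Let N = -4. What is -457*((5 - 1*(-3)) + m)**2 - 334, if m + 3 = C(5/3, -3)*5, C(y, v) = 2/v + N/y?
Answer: -442183/9 ≈ -49131.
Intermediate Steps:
C(y, v) = -4/y + 2/v (C(y, v) = 2/v - 4/y = -4/y + 2/v)
m = -55/3 (m = -3 + (-4/(5/3) + 2/(-3))*5 = -3 + (-4/(5*(1/3)) + 2*(-1/3))*5 = -3 + (-4/5/3 - 2/3)*5 = -3 + (-4*3/5 - 2/3)*5 = -3 + (-12/5 - 2/3)*5 = -3 - 46/15*5 = -3 - 46/3 = -55/3 ≈ -18.333)
-457*((5 - 1*(-3)) + m)**2 - 334 = -457*((5 - 1*(-3)) - 55/3)**2 - 334 = -457*((5 + 3) - 55/3)**2 - 334 = -457*(8 - 55/3)**2 - 334 = -457*(-31/3)**2 - 334 = -457*961/9 - 334 = -439177/9 - 334 = -442183/9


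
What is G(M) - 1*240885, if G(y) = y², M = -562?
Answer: 74959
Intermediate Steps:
G(M) - 1*240885 = (-562)² - 1*240885 = 315844 - 240885 = 74959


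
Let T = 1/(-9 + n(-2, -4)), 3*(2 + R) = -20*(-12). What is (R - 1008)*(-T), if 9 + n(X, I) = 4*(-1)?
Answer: -465/11 ≈ -42.273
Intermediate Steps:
R = 78 (R = -2 + (-20*(-12))/3 = -2 + (⅓)*240 = -2 + 80 = 78)
n(X, I) = -13 (n(X, I) = -9 + 4*(-1) = -9 - 4 = -13)
T = -1/22 (T = 1/(-9 - 13) = 1/(-22) = -1/22 ≈ -0.045455)
(R - 1008)*(-T) = (78 - 1008)*(-1*(-1/22)) = -930*1/22 = -465/11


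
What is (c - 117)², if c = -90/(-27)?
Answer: 116281/9 ≈ 12920.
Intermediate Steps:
c = 10/3 (c = -90*(-1/27) = 10/3 ≈ 3.3333)
(c - 117)² = (10/3 - 117)² = (-341/3)² = 116281/9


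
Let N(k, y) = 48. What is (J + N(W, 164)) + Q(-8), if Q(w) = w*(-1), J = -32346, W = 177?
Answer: -32290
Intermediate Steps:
Q(w) = -w
(J + N(W, 164)) + Q(-8) = (-32346 + 48) - 1*(-8) = -32298 + 8 = -32290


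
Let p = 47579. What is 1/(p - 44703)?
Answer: 1/2876 ≈ 0.00034771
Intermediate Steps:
1/(p - 44703) = 1/(47579 - 44703) = 1/2876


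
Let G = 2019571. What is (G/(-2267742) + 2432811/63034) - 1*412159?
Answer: -14727654106729726/35736212307 ≈ -4.1212e+5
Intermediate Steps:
(G/(-2267742) + 2432811/63034) - 1*412159 = (2019571/(-2267742) + 2432811/63034) - 1*412159 = (2019571*(-1/2267742) + 2432811*(1/63034)) - 412159 = (-2019571/2267742 + 2432811/63034) - 412159 = 1347421511087/35736212307 - 412159 = -14727654106729726/35736212307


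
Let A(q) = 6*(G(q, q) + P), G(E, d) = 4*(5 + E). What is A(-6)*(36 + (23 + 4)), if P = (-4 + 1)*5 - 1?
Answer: -7560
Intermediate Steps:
P = -16 (P = -3*5 - 1 = -15 - 1 = -16)
G(E, d) = 20 + 4*E
A(q) = 24 + 24*q (A(q) = 6*((20 + 4*q) - 16) = 6*(4 + 4*q) = 24 + 24*q)
A(-6)*(36 + (23 + 4)) = (24 + 24*(-6))*(36 + (23 + 4)) = (24 - 144)*(36 + 27) = -120*63 = -7560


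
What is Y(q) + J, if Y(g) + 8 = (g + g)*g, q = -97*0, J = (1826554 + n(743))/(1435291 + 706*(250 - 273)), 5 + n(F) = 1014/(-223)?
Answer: -2124271139/316448819 ≈ -6.7128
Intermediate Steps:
n(F) = -2129/223 (n(F) = -5 + 1014/(-223) = -5 + 1014*(-1/223) = -5 - 1014/223 = -2129/223)
J = 407319413/316448819 (J = (1826554 - 2129/223)/(1435291 + 706*(250 - 273)) = 407319413/(223*(1435291 + 706*(-23))) = 407319413/(223*(1435291 - 16238)) = (407319413/223)/1419053 = (407319413/223)*(1/1419053) = 407319413/316448819 ≈ 1.2872)
q = 0
Y(g) = -8 + 2*g**2 (Y(g) = -8 + (g + g)*g = -8 + (2*g)*g = -8 + 2*g**2)
Y(q) + J = (-8 + 2*0**2) + 407319413/316448819 = (-8 + 2*0) + 407319413/316448819 = (-8 + 0) + 407319413/316448819 = -8 + 407319413/316448819 = -2124271139/316448819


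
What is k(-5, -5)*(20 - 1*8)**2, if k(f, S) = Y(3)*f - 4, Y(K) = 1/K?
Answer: -816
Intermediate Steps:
k(f, S) = -4 + f/3 (k(f, S) = f/3 - 4 = -4 + f/3)
k(-5, -5)*(20 - 1*8)**2 = (-4 + (1/3)*(-5))*(20 - 1*8)**2 = (-4 - 5/3)*(20 - 8)**2 = -17/3*12**2 = -17/3*144 = -816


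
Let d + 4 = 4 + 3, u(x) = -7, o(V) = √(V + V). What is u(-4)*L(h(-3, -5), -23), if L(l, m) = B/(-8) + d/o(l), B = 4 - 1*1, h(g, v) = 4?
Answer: 21/8 - 21*√2/4 ≈ -4.7996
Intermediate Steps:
B = 3 (B = 4 - 1 = 3)
o(V) = √2*√V (o(V) = √(2*V) = √2*√V)
d = 3 (d = -4 + (4 + 3) = -4 + 7 = 3)
L(l, m) = -3/8 + 3*√2/(2*√l) (L(l, m) = 3/(-8) + 3/((√2*√l)) = 3*(-⅛) + 3*(√2/(2*√l)) = -3/8 + 3*√2/(2*√l))
u(-4)*L(h(-3, -5), -23) = -7*(-3/8 + 3*√2/(2*√4)) = -7*(-3/8 + (3/2)*√2*(½)) = -7*(-3/8 + 3*√2/4) = 21/8 - 21*√2/4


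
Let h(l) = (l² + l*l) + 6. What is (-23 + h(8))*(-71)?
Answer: -7881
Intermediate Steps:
h(l) = 6 + 2*l² (h(l) = (l² + l²) + 6 = 2*l² + 6 = 6 + 2*l²)
(-23 + h(8))*(-71) = (-23 + (6 + 2*8²))*(-71) = (-23 + (6 + 2*64))*(-71) = (-23 + (6 + 128))*(-71) = (-23 + 134)*(-71) = 111*(-71) = -7881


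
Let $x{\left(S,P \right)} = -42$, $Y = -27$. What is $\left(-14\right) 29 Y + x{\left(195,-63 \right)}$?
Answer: $10920$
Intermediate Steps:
$\left(-14\right) 29 Y + x{\left(195,-63 \right)} = \left(-14\right) 29 \left(-27\right) - 42 = \left(-406\right) \left(-27\right) - 42 = 10962 - 42 = 10920$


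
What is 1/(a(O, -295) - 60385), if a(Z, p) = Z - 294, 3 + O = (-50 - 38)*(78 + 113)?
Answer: -1/77490 ≈ -1.2905e-5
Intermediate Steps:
O = -16811 (O = -3 + (-50 - 38)*(78 + 113) = -3 - 88*191 = -3 - 16808 = -16811)
a(Z, p) = -294 + Z
1/(a(O, -295) - 60385) = 1/((-294 - 16811) - 60385) = 1/(-17105 - 60385) = 1/(-77490) = -1/77490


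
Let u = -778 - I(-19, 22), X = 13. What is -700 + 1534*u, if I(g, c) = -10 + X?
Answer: -1198754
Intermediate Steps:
I(g, c) = 3 (I(g, c) = -10 + 13 = 3)
u = -781 (u = -778 - 1*3 = -778 - 3 = -781)
-700 + 1534*u = -700 + 1534*(-781) = -700 - 1198054 = -1198754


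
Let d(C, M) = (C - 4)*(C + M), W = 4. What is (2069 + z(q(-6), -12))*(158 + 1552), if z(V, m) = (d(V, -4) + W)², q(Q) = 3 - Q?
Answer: 4976100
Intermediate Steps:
d(C, M) = (-4 + C)*(C + M)
z(V, m) = (20 + V² - 8*V)² (z(V, m) = ((V² - 4*V - 4*(-4) + V*(-4)) + 4)² = ((V² - 4*V + 16 - 4*V) + 4)² = ((16 + V² - 8*V) + 4)² = (20 + V² - 8*V)²)
(2069 + z(q(-6), -12))*(158 + 1552) = (2069 + (20 + (3 - 1*(-6))² - 8*(3 - 1*(-6)))²)*(158 + 1552) = (2069 + (20 + (3 + 6)² - 8*(3 + 6))²)*1710 = (2069 + (20 + 9² - 8*9)²)*1710 = (2069 + (20 + 81 - 72)²)*1710 = (2069 + 29²)*1710 = (2069 + 841)*1710 = 2910*1710 = 4976100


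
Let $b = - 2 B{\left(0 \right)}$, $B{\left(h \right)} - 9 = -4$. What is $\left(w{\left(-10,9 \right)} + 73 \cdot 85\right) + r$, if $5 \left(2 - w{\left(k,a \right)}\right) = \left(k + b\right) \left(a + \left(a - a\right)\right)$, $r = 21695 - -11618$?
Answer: $39556$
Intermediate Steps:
$B{\left(h \right)} = 5$ ($B{\left(h \right)} = 9 - 4 = 5$)
$r = 33313$ ($r = 21695 + 11618 = 33313$)
$b = -10$ ($b = \left(-2\right) 5 = -10$)
$w{\left(k,a \right)} = 2 - \frac{a \left(-10 + k\right)}{5}$ ($w{\left(k,a \right)} = 2 - \frac{\left(k - 10\right) \left(a + \left(a - a\right)\right)}{5} = 2 - \frac{\left(-10 + k\right) \left(a + 0\right)}{5} = 2 - \frac{\left(-10 + k\right) a}{5} = 2 - \frac{a \left(-10 + k\right)}{5}$)
$\left(w{\left(-10,9 \right)} + 73 \cdot 85\right) + r = \left(\left(2 + 2 \cdot 9 - \frac{9}{5} \left(-10\right)\right) + 73 \cdot 85\right) + 33313 = \left(\left(2 + 18 + 18\right) + 6205\right) + 33313 = \left(38 + 6205\right) + 33313 = 6243 + 33313 = 39556$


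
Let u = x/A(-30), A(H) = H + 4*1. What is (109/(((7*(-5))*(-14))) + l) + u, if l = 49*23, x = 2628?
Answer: 6536547/6370 ≈ 1026.1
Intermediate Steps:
A(H) = 4 + H (A(H) = H + 4 = 4 + H)
u = -1314/13 (u = 2628/(4 - 30) = 2628/(-26) = 2628*(-1/26) = -1314/13 ≈ -101.08)
l = 1127
(109/(((7*(-5))*(-14))) + l) + u = (109/(((7*(-5))*(-14))) + 1127) - 1314/13 = (109/((-35*(-14))) + 1127) - 1314/13 = (109/490 + 1127) - 1314/13 = 552339/490 - 1314/13 = 6536547/6370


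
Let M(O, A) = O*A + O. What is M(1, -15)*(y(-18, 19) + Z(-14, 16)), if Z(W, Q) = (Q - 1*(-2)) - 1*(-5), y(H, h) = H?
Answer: -70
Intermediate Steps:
M(O, A) = O + A*O (M(O, A) = A*O + O = O + A*O)
Z(W, Q) = 7 + Q (Z(W, Q) = (Q + 2) + 5 = (2 + Q) + 5 = 7 + Q)
M(1, -15)*(y(-18, 19) + Z(-14, 16)) = (1*(1 - 15))*(-18 + (7 + 16)) = (1*(-14))*(-18 + 23) = -14*5 = -70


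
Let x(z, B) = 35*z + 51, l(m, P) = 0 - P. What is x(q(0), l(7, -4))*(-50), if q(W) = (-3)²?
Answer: -18300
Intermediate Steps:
l(m, P) = -P
q(W) = 9
x(z, B) = 51 + 35*z
x(q(0), l(7, -4))*(-50) = (51 + 35*9)*(-50) = (51 + 315)*(-50) = 366*(-50) = -18300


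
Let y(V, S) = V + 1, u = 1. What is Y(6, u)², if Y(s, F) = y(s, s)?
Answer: 49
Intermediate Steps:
y(V, S) = 1 + V
Y(s, F) = 1 + s
Y(6, u)² = (1 + 6)² = 7² = 49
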